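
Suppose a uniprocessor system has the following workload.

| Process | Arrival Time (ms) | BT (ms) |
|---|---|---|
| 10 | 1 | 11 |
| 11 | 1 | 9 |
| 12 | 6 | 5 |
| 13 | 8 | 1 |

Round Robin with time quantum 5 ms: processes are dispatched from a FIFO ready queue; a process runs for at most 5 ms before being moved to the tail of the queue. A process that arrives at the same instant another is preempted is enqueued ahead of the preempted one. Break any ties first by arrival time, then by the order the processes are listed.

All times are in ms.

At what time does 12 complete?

Timeline: | idle 0-1 | 10 1-6 | 11 6-11 | 12 11-16 | 10 16-21 | 13 21-22 | 11 22-26 | 10 26-27 |
Completion: 10=27  11=26  12=16  13=22

16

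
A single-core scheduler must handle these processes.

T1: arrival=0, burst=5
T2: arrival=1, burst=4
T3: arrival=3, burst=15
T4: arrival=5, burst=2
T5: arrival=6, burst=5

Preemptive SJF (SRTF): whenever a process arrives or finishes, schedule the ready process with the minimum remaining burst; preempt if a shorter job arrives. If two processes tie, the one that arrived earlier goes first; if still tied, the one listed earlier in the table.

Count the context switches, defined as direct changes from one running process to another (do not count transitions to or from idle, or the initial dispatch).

Gantt: | T1 0-5 | T4 5-7 | T2 7-11 | T5 11-16 | T3 16-31 |
Completion: T1=5  T2=11  T3=31  T4=7  T5=16

4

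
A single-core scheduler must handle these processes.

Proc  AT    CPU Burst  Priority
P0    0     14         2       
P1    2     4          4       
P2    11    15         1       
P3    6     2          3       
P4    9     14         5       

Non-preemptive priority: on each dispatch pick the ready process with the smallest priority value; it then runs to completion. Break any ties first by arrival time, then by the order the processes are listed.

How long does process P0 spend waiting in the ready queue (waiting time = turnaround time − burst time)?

Gantt: | P0 0-14 | P2 14-29 | P3 29-31 | P1 31-35 | P4 35-49 |
Completion: P0=14  P1=35  P2=29  P3=31  P4=49
Turnaround (C−A): P0=14  P1=33  P2=18  P3=25  P4=40
Waiting(P0) = turnaround − burst = 14 − 14 = 0

0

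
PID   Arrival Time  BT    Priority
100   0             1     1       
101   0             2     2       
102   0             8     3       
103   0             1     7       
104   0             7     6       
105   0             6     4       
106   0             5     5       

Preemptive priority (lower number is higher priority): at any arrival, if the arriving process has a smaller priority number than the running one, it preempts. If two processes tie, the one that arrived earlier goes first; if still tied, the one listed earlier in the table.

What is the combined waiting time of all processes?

83

Gantt: | 100 0-1 | 101 1-3 | 102 3-11 | 105 11-17 | 106 17-22 | 104 22-29 | 103 29-30 |
Completion: 100=1  101=3  102=11  103=30  104=29  105=17  106=22
Turnaround (C−A): 100=1  101=3  102=11  103=30  104=29  105=17  106=22
Waiting = turnaround − burst: 100=0, 101=1, 102=3, 103=29, 104=22, 105=11, 106=17
Total waiting = 0 + 1 + 3 + 29 + 22 + 11 + 17 = 83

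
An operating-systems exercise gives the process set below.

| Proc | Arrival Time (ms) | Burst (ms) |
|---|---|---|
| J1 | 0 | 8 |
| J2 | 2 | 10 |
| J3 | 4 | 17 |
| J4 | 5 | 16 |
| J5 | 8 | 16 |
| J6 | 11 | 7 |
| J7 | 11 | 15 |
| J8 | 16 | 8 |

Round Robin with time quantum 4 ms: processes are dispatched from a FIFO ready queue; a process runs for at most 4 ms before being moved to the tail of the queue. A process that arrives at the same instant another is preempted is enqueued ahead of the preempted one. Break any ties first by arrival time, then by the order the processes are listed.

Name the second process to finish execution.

Gantt: | J1 0-4 | J2 4-8 | J3 8-12 | J1 12-16 | J4 16-20 | J5 20-24 | J2 24-28 | J6 28-32 | J7 32-36 | J3 36-40 | J8 40-44 | J4 44-48 | J5 48-52 | J2 52-54 | J6 54-57 | J7 57-61 | J3 61-65 | J8 65-69 | J4 69-73 | J5 73-77 | J7 77-81 | J3 81-85 | J4 85-89 | J5 89-93 | J7 93-96 | J3 96-97 |
Completion: J1=16  J2=54  J3=97  J4=89  J5=93  J6=57  J7=96  J8=69
Finish order: J1 → J2 → J6 → J8 → J4 → J5 → J7 → J3

J2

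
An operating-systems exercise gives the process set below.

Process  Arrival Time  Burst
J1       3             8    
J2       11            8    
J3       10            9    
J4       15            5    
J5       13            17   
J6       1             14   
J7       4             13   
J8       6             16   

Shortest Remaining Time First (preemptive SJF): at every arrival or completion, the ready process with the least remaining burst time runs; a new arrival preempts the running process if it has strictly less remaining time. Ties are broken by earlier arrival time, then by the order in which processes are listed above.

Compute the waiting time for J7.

41

Timeline: | idle 0-1 | J6 1-3 | J1 3-11 | J2 11-19 | J4 19-24 | J3 24-33 | J6 33-45 | J7 45-58 | J8 58-74 | J5 74-91 |
Completion: J1=11  J2=19  J3=33  J4=24  J5=91  J6=45  J7=58  J8=74
Turnaround (C−A): J1=8  J2=8  J3=23  J4=9  J5=78  J6=44  J7=54  J8=68
Waiting(J7) = turnaround − burst = 54 − 13 = 41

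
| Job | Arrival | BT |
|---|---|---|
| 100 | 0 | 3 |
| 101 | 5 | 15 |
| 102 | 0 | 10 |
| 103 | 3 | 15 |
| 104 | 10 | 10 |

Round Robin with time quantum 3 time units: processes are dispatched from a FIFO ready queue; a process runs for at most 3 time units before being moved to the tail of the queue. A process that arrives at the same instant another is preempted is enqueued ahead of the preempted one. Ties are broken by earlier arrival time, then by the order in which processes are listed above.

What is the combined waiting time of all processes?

121

Timeline: | 100 0-3 | 102 3-6 | 103 6-9 | 101 9-12 | 102 12-15 | 103 15-18 | 104 18-21 | 101 21-24 | 102 24-27 | 103 27-30 | 104 30-33 | 101 33-36 | 102 36-37 | 103 37-40 | 104 40-43 | 101 43-46 | 103 46-49 | 104 49-50 | 101 50-53 |
Completion: 100=3  101=53  102=37  103=49  104=50
Turnaround (C−A): 100=3  101=48  102=37  103=46  104=40
Waiting = turnaround − burst: 100=0, 101=33, 102=27, 103=31, 104=30
Total waiting = 0 + 33 + 27 + 31 + 30 = 121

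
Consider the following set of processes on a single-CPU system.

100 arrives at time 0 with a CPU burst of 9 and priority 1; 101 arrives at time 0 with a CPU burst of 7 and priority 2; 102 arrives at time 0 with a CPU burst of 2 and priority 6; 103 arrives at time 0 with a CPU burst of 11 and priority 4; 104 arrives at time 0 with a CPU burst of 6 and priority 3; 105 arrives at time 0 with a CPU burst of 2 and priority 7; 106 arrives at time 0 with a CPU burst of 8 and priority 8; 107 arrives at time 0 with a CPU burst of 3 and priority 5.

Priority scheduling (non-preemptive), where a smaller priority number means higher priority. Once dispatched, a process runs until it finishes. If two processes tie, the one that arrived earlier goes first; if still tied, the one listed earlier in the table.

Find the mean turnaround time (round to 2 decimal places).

30.25

Schedule: | 100 0-9 | 101 9-16 | 104 16-22 | 103 22-33 | 107 33-36 | 102 36-38 | 105 38-40 | 106 40-48 |
Completion: 100=9  101=16  102=38  103=33  104=22  105=40  106=48  107=36
Turnaround (C−A): 100=9  101=16  102=38  103=33  104=22  105=40  106=48  107=36
Turnaround times: 100=9, 101=16, 102=38, 103=33, 104=22, 105=40, 106=48, 107=36
Average turnaround = (9+16+38+33+22+40+48+36) / 8 = 242/8 = 30.25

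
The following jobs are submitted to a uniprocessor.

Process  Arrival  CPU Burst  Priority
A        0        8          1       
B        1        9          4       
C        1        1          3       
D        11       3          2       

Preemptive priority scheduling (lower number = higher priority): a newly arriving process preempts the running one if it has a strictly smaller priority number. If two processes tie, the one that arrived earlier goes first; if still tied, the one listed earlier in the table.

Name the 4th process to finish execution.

Timeline: | A 0-8 | C 8-9 | B 9-11 | D 11-14 | B 14-21 |
Completion: A=8  B=21  C=9  D=14
Turnaround (C−A): A=8  B=20  C=8  D=3
Finish order: A → C → D → B

B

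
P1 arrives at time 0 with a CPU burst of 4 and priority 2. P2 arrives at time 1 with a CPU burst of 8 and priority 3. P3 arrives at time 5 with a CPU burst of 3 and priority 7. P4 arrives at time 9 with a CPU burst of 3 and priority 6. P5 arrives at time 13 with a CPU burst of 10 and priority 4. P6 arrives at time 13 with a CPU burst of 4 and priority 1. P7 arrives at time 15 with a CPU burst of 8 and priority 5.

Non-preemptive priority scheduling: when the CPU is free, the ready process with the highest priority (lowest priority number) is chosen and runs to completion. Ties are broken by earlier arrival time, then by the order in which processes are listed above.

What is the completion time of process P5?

Schedule: | P1 0-4 | P2 4-12 | P4 12-15 | P6 15-19 | P5 19-29 | P7 29-37 | P3 37-40 |
Completion: P1=4  P2=12  P3=40  P4=15  P5=29  P6=19  P7=37

29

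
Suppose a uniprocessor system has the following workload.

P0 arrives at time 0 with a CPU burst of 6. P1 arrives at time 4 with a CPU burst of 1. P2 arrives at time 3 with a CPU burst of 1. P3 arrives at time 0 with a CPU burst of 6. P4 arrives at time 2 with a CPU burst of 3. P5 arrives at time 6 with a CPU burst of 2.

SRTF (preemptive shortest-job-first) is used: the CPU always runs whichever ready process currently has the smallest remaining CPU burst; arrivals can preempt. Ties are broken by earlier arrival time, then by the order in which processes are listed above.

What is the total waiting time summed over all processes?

Timeline: | P0 0-2 | P4 2-3 | P2 3-4 | P1 4-5 | P4 5-7 | P5 7-9 | P0 9-13 | P3 13-19 |
Completion: P0=13  P1=5  P2=4  P3=19  P4=7  P5=9
Turnaround (C−A): P0=13  P1=1  P2=1  P3=19  P4=5  P5=3
Waiting = turnaround − burst: P0=7, P1=0, P2=0, P3=13, P4=2, P5=1
Total waiting = 7 + 0 + 0 + 13 + 2 + 1 = 23

23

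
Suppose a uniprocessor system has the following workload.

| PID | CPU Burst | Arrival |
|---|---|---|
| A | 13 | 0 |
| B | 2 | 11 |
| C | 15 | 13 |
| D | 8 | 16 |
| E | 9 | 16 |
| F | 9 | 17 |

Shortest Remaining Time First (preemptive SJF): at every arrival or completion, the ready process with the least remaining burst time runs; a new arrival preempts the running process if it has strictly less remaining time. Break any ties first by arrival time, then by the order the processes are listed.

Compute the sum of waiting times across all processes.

Gantt: | A 0-13 | B 13-15 | C 15-16 | D 16-24 | E 24-33 | F 33-42 | C 42-56 |
Completion: A=13  B=15  C=56  D=24  E=33  F=42
Turnaround (C−A): A=13  B=4  C=43  D=8  E=17  F=25
Waiting = turnaround − burst: A=0, B=2, C=28, D=0, E=8, F=16
Total waiting = 0 + 2 + 28 + 0 + 8 + 16 = 54

54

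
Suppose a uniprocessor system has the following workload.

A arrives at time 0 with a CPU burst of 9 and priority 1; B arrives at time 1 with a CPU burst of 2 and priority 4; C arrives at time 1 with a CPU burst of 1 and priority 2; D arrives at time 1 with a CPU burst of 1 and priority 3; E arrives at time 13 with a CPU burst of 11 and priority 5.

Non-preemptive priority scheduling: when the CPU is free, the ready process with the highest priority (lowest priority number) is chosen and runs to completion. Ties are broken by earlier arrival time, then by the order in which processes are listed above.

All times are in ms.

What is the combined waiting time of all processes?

Gantt: | A 0-9 | C 9-10 | D 10-11 | B 11-13 | E 13-24 |
Completion: A=9  B=13  C=10  D=11  E=24
Turnaround (C−A): A=9  B=12  C=9  D=10  E=11
Waiting = turnaround − burst: A=0, B=10, C=8, D=9, E=0
Total waiting = 0 + 10 + 8 + 9 + 0 = 27

27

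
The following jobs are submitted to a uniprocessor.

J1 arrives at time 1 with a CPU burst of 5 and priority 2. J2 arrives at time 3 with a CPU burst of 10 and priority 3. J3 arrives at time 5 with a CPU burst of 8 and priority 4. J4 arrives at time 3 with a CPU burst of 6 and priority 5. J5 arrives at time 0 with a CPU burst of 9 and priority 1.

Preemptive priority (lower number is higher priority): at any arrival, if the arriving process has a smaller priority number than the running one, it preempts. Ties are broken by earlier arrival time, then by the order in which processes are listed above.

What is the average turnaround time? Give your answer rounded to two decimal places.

21.00

Gantt: | J5 0-9 | J1 9-14 | J2 14-24 | J3 24-32 | J4 32-38 |
Completion: J1=14  J2=24  J3=32  J4=38  J5=9
Turnaround (C−A): J1=13  J2=21  J3=27  J4=35  J5=9
Turnaround times: J1=13, J2=21, J3=27, J4=35, J5=9
Average turnaround = (13+21+27+35+9) / 5 = 105/5 = 21.00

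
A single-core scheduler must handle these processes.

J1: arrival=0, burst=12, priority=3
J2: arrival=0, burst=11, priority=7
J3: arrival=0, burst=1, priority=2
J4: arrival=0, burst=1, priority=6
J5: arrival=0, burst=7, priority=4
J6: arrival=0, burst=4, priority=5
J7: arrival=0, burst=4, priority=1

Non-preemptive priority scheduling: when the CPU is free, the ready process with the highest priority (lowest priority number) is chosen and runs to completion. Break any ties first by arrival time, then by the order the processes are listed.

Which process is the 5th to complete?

Schedule: | J7 0-4 | J3 4-5 | J1 5-17 | J5 17-24 | J6 24-28 | J4 28-29 | J2 29-40 |
Completion: J1=17  J2=40  J3=5  J4=29  J5=24  J6=28  J7=4
Turnaround (C−A): J1=17  J2=40  J3=5  J4=29  J5=24  J6=28  J7=4
Finish order: J7 → J3 → J1 → J5 → J6 → J4 → J2

J6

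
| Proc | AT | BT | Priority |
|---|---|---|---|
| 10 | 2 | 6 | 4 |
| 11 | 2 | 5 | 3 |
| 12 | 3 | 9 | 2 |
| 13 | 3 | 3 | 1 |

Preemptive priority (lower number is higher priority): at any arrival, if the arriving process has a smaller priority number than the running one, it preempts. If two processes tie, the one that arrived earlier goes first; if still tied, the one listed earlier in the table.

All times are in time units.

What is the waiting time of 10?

17

Gantt: | idle 0-2 | 11 2-3 | 13 3-6 | 12 6-15 | 11 15-19 | 10 19-25 |
Completion: 10=25  11=19  12=15  13=6
Turnaround (C−A): 10=23  11=17  12=12  13=3
Waiting(10) = turnaround − burst = 23 − 6 = 17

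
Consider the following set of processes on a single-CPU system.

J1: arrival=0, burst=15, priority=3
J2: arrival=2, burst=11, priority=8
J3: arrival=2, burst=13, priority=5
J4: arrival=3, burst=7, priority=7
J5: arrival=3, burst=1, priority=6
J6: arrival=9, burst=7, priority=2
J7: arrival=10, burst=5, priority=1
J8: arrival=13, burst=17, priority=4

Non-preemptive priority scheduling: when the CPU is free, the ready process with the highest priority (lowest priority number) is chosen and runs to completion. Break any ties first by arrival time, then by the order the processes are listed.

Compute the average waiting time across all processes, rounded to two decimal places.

Schedule: | J1 0-15 | J7 15-20 | J6 20-27 | J8 27-44 | J3 44-57 | J5 57-58 | J4 58-65 | J2 65-76 |
Completion: J1=15  J2=76  J3=57  J4=65  J5=58  J6=27  J7=20  J8=44
Turnaround (C−A): J1=15  J2=74  J3=55  J4=62  J5=55  J6=18  J7=10  J8=31
Waiting times: J1=0, J2=63, J3=42, J4=55, J5=54, J6=11, J7=5, J8=14
Average waiting = (0+63+42+55+54+11+5+14) / 8 = 244/8 = 30.50

30.50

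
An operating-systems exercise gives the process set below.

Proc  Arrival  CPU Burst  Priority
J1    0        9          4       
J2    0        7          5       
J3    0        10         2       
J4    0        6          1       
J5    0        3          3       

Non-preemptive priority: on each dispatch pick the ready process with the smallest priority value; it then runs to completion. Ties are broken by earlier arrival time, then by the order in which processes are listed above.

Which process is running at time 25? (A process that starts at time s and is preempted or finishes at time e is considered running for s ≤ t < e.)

J1

Timeline: | J4 0-6 | J3 6-16 | J5 16-19 | J1 19-28 | J2 28-35 |
Completion: J1=28  J2=35  J3=16  J4=6  J5=19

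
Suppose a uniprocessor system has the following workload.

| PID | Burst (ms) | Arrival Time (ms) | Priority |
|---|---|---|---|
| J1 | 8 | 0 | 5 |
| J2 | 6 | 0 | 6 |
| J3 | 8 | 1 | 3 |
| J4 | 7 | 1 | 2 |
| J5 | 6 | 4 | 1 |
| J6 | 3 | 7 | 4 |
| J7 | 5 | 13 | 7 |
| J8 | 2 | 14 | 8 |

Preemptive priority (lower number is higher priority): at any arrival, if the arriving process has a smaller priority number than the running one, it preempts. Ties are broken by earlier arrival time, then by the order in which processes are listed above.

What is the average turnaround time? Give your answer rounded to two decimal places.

23.63

Schedule: | J1 0-1 | J4 1-4 | J5 4-10 | J4 10-14 | J3 14-22 | J6 22-25 | J1 25-32 | J2 32-38 | J7 38-43 | J8 43-45 |
Completion: J1=32  J2=38  J3=22  J4=14  J5=10  J6=25  J7=43  J8=45
Turnaround times: J1=32, J2=38, J3=21, J4=13, J5=6, J6=18, J7=30, J8=31
Average turnaround = (32+38+21+13+6+18+30+31) / 8 = 189/8 = 23.63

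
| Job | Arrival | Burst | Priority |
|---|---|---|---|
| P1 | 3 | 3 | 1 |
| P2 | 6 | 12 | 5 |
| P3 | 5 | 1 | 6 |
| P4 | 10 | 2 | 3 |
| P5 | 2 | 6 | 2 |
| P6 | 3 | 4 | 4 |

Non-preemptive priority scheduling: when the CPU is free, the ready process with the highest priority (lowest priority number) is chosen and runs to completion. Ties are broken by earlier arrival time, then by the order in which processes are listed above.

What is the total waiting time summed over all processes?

51

Timeline: | idle 0-2 | P5 2-8 | P1 8-11 | P4 11-13 | P6 13-17 | P2 17-29 | P3 29-30 |
Completion: P1=11  P2=29  P3=30  P4=13  P5=8  P6=17
Waiting = turnaround − burst: P1=5, P2=11, P3=24, P4=1, P5=0, P6=10
Total waiting = 5 + 11 + 24 + 1 + 0 + 10 = 51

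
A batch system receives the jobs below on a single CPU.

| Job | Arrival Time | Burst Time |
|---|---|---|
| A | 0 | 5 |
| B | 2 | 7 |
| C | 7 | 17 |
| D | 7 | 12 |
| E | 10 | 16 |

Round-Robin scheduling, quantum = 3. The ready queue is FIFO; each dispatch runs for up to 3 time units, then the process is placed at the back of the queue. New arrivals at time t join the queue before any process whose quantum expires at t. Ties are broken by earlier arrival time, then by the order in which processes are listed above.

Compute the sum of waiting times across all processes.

Timeline: | A 0-3 | B 3-6 | A 6-8 | B 8-11 | C 11-14 | D 14-17 | E 17-20 | B 20-21 | C 21-24 | D 24-27 | E 27-30 | C 30-33 | D 33-36 | E 36-39 | C 39-42 | D 42-45 | E 45-48 | C 48-51 | E 51-54 | C 54-56 | E 56-57 |
Completion: A=8  B=21  C=56  D=45  E=57
Turnaround (C−A): A=8  B=19  C=49  D=38  E=47
Waiting = turnaround − burst: A=3, B=12, C=32, D=26, E=31
Total waiting = 3 + 12 + 32 + 26 + 31 = 104

104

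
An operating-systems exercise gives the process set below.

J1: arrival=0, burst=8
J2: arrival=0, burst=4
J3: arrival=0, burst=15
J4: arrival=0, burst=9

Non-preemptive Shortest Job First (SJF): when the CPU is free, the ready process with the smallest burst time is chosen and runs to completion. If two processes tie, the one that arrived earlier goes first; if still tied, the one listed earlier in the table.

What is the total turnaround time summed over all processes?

Schedule: | J2 0-4 | J1 4-12 | J4 12-21 | J3 21-36 |
Completion: J1=12  J2=4  J3=36  J4=21
Turnaround = completion − arrival: J1=12, J2=4, J3=36, J4=21
Total turnaround = 12 + 4 + 36 + 21 = 73

73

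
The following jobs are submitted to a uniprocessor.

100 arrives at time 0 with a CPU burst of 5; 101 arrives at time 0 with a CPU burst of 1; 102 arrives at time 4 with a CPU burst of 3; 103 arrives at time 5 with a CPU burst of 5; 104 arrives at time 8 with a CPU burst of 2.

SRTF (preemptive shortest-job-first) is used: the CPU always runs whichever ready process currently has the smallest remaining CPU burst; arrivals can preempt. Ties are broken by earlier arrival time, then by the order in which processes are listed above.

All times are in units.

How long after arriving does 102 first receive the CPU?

Schedule: | 101 0-1 | 100 1-6 | 102 6-9 | 104 9-11 | 103 11-16 |
Completion: 100=6  101=1  102=9  103=16  104=11
Turnaround (C−A): 100=6  101=1  102=5  103=11  104=3
Response(102) = first start − arrival = 6 − 4 = 2

2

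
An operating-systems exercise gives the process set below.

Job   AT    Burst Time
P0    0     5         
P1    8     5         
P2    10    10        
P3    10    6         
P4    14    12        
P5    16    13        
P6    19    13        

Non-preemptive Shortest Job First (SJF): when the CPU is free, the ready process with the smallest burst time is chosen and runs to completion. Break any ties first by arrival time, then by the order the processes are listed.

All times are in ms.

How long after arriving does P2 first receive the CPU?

Schedule: | P0 0-5 | idle 5-8 | P1 8-13 | P3 13-19 | P2 19-29 | P4 29-41 | P5 41-54 | P6 54-67 |
Completion: P0=5  P1=13  P2=29  P3=19  P4=41  P5=54  P6=67
Turnaround (C−A): P0=5  P1=5  P2=19  P3=9  P4=27  P5=38  P6=48
Response(P2) = first start − arrival = 19 − 10 = 9

9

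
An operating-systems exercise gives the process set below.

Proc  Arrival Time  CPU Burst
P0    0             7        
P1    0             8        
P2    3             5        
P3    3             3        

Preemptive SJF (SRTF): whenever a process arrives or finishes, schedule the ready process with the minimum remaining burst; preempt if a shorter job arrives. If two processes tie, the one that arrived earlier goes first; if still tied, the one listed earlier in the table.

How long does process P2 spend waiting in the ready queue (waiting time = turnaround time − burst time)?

7

Timeline: | P0 0-3 | P3 3-6 | P0 6-10 | P2 10-15 | P1 15-23 |
Completion: P0=10  P1=23  P2=15  P3=6
Turnaround (C−A): P0=10  P1=23  P2=12  P3=3
Waiting(P2) = turnaround − burst = 12 − 5 = 7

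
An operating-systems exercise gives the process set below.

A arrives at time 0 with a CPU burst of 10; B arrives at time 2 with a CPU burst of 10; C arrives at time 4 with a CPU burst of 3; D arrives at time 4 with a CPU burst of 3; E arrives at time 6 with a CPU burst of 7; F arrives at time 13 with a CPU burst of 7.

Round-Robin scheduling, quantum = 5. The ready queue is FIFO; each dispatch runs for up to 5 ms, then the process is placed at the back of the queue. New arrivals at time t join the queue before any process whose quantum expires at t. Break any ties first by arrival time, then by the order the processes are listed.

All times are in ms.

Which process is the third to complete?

Schedule: | A 0-5 | B 5-10 | C 10-13 | D 13-16 | A 16-21 | E 21-26 | B 26-31 | F 31-36 | E 36-38 | F 38-40 |
Completion: A=21  B=31  C=13  D=16  E=38  F=40
Turnaround (C−A): A=21  B=29  C=9  D=12  E=32  F=27
Finish order: C → D → A → B → E → F

A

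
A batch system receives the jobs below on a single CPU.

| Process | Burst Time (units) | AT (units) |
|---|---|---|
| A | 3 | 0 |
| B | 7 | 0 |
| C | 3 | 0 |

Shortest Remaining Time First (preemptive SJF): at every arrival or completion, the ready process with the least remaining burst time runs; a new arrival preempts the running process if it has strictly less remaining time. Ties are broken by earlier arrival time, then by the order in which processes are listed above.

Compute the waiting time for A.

Gantt: | A 0-3 | C 3-6 | B 6-13 |
Completion: A=3  B=13  C=6
Turnaround (C−A): A=3  B=13  C=6
Waiting(A) = turnaround − burst = 3 − 3 = 0

0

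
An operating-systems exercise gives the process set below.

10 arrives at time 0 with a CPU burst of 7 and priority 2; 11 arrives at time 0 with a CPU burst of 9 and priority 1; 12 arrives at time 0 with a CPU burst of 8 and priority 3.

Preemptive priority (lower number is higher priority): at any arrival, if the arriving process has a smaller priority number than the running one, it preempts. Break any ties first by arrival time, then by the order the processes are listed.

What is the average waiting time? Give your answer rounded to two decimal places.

8.33

Schedule: | 11 0-9 | 10 9-16 | 12 16-24 |
Completion: 10=16  11=9  12=24
Waiting times: 10=9, 11=0, 12=16
Average waiting = (9+0+16) / 3 = 25/3 = 8.33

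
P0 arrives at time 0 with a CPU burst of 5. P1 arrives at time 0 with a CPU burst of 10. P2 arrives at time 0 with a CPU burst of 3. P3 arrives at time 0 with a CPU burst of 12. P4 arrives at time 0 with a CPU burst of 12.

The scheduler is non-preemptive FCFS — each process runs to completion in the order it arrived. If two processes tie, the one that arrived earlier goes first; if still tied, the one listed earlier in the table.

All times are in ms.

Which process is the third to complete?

P2

Timeline: | P0 0-5 | P1 5-15 | P2 15-18 | P3 18-30 | P4 30-42 |
Completion: P0=5  P1=15  P2=18  P3=30  P4=42
Turnaround (C−A): P0=5  P1=15  P2=18  P3=30  P4=42
Finish order: P0 → P1 → P2 → P3 → P4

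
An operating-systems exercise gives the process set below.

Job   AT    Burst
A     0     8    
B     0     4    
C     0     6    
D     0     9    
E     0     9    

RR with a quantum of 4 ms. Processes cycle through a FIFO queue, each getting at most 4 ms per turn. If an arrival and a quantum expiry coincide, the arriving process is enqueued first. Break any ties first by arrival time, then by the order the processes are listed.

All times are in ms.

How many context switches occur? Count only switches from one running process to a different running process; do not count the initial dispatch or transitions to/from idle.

Timeline: | A 0-4 | B 4-8 | C 8-12 | D 12-16 | E 16-20 | A 20-24 | C 24-26 | D 26-30 | E 30-34 | D 34-35 | E 35-36 |
Completion: A=24  B=8  C=26  D=35  E=36

10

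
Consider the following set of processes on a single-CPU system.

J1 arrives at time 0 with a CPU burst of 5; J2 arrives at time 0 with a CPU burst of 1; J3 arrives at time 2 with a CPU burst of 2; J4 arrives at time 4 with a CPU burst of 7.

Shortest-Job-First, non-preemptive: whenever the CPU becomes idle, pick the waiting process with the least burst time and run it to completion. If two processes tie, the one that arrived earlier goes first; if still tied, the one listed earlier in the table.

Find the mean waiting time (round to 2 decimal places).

2.25

Gantt: | J2 0-1 | J1 1-6 | J3 6-8 | J4 8-15 |
Completion: J1=6  J2=1  J3=8  J4=15
Turnaround (C−A): J1=6  J2=1  J3=6  J4=11
Waiting times: J1=1, J2=0, J3=4, J4=4
Average waiting = (1+0+4+4) / 4 = 9/4 = 2.25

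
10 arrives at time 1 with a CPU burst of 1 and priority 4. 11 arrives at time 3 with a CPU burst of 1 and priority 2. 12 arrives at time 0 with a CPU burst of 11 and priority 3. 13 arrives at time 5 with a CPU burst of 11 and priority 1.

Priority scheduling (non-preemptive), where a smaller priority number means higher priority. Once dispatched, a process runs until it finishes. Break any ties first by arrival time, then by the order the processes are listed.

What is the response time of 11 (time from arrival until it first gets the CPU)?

19

Timeline: | 12 0-11 | 13 11-22 | 11 22-23 | 10 23-24 |
Completion: 10=24  11=23  12=11  13=22
Response(11) = first start − arrival = 22 − 3 = 19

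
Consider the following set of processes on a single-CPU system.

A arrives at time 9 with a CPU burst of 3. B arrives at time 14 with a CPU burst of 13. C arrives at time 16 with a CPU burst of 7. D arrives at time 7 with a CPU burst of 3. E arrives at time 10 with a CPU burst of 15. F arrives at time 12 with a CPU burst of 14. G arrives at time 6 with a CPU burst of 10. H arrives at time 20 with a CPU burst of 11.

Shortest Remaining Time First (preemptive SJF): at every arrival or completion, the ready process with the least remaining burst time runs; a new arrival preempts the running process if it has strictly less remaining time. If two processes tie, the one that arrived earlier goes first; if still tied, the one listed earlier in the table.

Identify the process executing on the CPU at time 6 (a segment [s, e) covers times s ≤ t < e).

Schedule: | idle 0-6 | G 6-7 | D 7-10 | A 10-13 | G 13-22 | C 22-29 | H 29-40 | B 40-53 | F 53-67 | E 67-82 |
Completion: A=13  B=53  C=29  D=10  E=82  F=67  G=22  H=40

G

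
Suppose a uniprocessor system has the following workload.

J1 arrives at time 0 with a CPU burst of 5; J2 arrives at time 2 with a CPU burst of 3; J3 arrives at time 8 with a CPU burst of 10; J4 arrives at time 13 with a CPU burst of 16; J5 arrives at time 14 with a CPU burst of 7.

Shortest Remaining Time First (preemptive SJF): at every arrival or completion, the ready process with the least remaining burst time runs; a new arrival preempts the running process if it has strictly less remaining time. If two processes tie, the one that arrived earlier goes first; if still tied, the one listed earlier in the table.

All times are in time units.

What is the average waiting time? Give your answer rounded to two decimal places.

3.80

Schedule: | J1 0-5 | J2 5-8 | J3 8-18 | J5 18-25 | J4 25-41 |
Completion: J1=5  J2=8  J3=18  J4=41  J5=25
Turnaround (C−A): J1=5  J2=6  J3=10  J4=28  J5=11
Waiting times: J1=0, J2=3, J3=0, J4=12, J5=4
Average waiting = (0+3+0+12+4) / 5 = 19/5 = 3.80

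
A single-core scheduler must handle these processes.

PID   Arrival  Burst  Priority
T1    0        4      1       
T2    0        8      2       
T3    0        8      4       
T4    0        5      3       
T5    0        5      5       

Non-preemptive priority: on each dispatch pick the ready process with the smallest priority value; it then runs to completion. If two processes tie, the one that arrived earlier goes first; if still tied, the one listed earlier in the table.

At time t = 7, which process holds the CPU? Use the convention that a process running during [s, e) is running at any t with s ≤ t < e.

T2

Gantt: | T1 0-4 | T2 4-12 | T4 12-17 | T3 17-25 | T5 25-30 |
Completion: T1=4  T2=12  T3=25  T4=17  T5=30
Turnaround (C−A): T1=4  T2=12  T3=25  T4=17  T5=30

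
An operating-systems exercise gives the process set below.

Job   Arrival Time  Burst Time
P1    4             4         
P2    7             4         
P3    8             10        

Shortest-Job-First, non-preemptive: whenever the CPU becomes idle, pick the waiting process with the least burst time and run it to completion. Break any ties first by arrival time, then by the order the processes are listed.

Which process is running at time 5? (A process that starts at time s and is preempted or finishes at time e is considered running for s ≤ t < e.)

P1

Gantt: | idle 0-4 | P1 4-8 | P2 8-12 | P3 12-22 |
Completion: P1=8  P2=12  P3=22
Turnaround (C−A): P1=4  P2=5  P3=14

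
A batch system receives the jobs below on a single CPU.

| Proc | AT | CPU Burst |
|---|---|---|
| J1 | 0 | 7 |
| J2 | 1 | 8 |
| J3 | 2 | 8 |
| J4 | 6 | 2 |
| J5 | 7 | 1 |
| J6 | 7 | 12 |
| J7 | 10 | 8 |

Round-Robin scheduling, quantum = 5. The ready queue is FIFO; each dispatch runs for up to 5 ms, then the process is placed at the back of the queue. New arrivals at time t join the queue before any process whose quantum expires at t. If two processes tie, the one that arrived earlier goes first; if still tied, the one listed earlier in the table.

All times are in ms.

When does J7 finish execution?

Schedule: | J1 0-5 | J2 5-10 | J3 10-15 | J1 15-17 | J4 17-19 | J5 19-20 | J6 20-25 | J7 25-30 | J2 30-33 | J3 33-36 | J6 36-41 | J7 41-44 | J6 44-46 |
Completion: J1=17  J2=33  J3=36  J4=19  J5=20  J6=46  J7=44
Turnaround (C−A): J1=17  J2=32  J3=34  J4=13  J5=13  J6=39  J7=34

44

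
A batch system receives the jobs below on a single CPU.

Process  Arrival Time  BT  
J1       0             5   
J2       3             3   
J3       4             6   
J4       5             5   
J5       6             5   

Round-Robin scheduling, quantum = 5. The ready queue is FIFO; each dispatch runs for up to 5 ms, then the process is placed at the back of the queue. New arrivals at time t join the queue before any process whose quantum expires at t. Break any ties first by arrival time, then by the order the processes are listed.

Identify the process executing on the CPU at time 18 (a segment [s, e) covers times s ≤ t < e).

J5

Schedule: | J1 0-5 | J2 5-8 | J3 8-13 | J4 13-18 | J5 18-23 | J3 23-24 |
Completion: J1=5  J2=8  J3=24  J4=18  J5=23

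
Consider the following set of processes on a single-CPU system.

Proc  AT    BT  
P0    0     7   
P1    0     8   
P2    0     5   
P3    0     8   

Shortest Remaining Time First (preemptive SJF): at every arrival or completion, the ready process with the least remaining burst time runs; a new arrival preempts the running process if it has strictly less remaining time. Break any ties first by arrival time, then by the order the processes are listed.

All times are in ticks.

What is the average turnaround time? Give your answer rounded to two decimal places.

Schedule: | P2 0-5 | P0 5-12 | P1 12-20 | P3 20-28 |
Completion: P0=12  P1=20  P2=5  P3=28
Turnaround (C−A): P0=12  P1=20  P2=5  P3=28
Turnaround times: P0=12, P1=20, P2=5, P3=28
Average turnaround = (12+20+5+28) / 4 = 65/4 = 16.25

16.25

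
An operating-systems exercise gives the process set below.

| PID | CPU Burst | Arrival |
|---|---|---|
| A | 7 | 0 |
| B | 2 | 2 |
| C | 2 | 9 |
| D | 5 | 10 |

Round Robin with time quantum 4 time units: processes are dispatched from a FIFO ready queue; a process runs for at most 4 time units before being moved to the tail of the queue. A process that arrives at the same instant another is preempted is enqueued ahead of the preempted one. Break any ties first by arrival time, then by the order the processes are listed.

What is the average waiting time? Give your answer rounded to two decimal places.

1.25

Timeline: | A 0-4 | B 4-6 | A 6-9 | C 9-11 | D 11-16 |
Completion: A=9  B=6  C=11  D=16
Waiting times: A=2, B=2, C=0, D=1
Average waiting = (2+2+0+1) / 4 = 5/4 = 1.25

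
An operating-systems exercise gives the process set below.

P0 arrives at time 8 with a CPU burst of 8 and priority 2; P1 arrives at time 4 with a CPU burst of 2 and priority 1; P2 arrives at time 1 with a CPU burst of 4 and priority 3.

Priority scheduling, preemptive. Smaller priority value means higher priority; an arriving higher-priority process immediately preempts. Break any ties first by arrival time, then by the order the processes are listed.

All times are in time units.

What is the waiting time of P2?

Timeline: | idle 0-1 | P2 1-4 | P1 4-6 | P2 6-7 | idle 7-8 | P0 8-16 |
Completion: P0=16  P1=6  P2=7
Waiting(P2) = turnaround − burst = 6 − 4 = 2

2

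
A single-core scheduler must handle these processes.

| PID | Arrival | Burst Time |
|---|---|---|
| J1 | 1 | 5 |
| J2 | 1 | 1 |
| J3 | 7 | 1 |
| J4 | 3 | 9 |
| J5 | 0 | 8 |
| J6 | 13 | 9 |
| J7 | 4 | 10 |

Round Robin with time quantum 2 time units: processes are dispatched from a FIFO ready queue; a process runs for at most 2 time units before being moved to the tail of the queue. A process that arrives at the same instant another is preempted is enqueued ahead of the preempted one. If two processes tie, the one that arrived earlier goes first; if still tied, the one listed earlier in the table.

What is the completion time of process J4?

Timeline: | J5 0-2 | J1 2-4 | J2 4-5 | J5 5-7 | J4 7-9 | J7 9-11 | J1 11-13 | J3 13-14 | J5 14-16 | J4 16-18 | J7 18-20 | J6 20-22 | J1 22-23 | J5 23-25 | J4 25-27 | J7 27-29 | J6 29-31 | J4 31-33 | J7 33-35 | J6 35-37 | J4 37-38 | J7 38-40 | J6 40-43 |
Completion: J1=23  J2=5  J3=14  J4=38  J5=25  J6=43  J7=40
Turnaround (C−A): J1=22  J2=4  J3=7  J4=35  J5=25  J6=30  J7=36

38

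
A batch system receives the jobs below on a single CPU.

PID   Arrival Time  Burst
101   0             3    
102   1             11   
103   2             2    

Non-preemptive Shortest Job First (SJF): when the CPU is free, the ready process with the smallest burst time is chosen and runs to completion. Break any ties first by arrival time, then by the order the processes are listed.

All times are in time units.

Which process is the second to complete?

Schedule: | 101 0-3 | 103 3-5 | 102 5-16 |
Completion: 101=3  102=16  103=5
Finish order: 101 → 103 → 102

103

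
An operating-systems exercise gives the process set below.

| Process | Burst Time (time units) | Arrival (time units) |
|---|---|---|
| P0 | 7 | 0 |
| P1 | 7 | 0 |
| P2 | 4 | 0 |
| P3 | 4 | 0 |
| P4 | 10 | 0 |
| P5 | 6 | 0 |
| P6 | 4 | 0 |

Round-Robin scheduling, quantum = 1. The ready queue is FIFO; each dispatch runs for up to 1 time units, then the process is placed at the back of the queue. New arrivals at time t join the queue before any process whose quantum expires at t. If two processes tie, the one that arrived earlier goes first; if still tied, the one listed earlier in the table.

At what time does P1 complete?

Gantt: | P0 0-1 | P1 1-2 | P2 2-3 | P3 3-4 | P4 4-5 | P5 5-6 | P6 6-7 | P0 7-8 | P1 8-9 | P2 9-10 | P3 10-11 | P4 11-12 | P5 12-13 | P6 13-14 | P0 14-15 | P1 15-16 | P2 16-17 | P3 17-18 | P4 18-19 | P5 19-20 | P6 20-21 | P0 21-22 | P1 22-23 | P2 23-24 | P3 24-25 | P4 25-26 | P5 26-27 | P6 27-28 | P0 28-29 | P1 29-30 | P4 30-31 | P5 31-32 | P0 32-33 | P1 33-34 | P4 34-35 | P5 35-36 | P0 36-37 | P1 37-38 | P4 38-42 |
Completion: P0=37  P1=38  P2=24  P3=25  P4=42  P5=36  P6=28
Turnaround (C−A): P0=37  P1=38  P2=24  P3=25  P4=42  P5=36  P6=28

38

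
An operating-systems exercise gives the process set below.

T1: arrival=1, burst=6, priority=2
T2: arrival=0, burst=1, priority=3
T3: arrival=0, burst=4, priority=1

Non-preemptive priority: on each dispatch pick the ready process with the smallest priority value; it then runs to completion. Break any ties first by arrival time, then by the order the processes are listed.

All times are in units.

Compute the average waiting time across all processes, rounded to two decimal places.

Timeline: | T3 0-4 | T1 4-10 | T2 10-11 |
Completion: T1=10  T2=11  T3=4
Turnaround (C−A): T1=9  T2=11  T3=4
Waiting times: T1=3, T2=10, T3=0
Average waiting = (3+10+0) / 3 = 13/3 = 4.33

4.33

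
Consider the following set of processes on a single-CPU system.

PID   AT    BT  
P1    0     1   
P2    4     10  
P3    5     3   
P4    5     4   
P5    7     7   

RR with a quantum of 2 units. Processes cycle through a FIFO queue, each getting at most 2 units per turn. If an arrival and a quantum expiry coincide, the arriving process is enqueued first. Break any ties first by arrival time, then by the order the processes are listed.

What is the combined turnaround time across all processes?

Gantt: | P1 0-1 | idle 1-4 | P2 4-6 | P3 6-8 | P4 8-10 | P2 10-12 | P5 12-14 | P3 14-15 | P4 15-17 | P2 17-19 | P5 19-21 | P2 21-23 | P5 23-25 | P2 25-27 | P5 27-28 |
Completion: P1=1  P2=27  P3=15  P4=17  P5=28
Turnaround (C−A): P1=1  P2=23  P3=10  P4=12  P5=21
Turnaround = completion − arrival: P1=1, P2=23, P3=10, P4=12, P5=21
Total turnaround = 1 + 23 + 10 + 12 + 21 = 67

67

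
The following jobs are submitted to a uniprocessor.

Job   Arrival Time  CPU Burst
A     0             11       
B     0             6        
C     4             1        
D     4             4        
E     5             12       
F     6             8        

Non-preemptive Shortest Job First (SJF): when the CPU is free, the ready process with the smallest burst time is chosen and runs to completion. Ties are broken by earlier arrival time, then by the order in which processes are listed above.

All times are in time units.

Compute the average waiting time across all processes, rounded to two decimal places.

9.00

Gantt: | B 0-6 | C 6-7 | D 7-11 | F 11-19 | A 19-30 | E 30-42 |
Completion: A=30  B=6  C=7  D=11  E=42  F=19
Turnaround (C−A): A=30  B=6  C=3  D=7  E=37  F=13
Waiting times: A=19, B=0, C=2, D=3, E=25, F=5
Average waiting = (19+0+2+3+25+5) / 6 = 54/6 = 9.00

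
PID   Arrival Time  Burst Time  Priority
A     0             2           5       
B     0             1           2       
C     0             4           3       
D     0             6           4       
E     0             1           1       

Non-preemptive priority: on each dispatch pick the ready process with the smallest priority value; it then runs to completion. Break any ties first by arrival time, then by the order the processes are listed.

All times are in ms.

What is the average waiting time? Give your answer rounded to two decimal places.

4.20

Timeline: | E 0-1 | B 1-2 | C 2-6 | D 6-12 | A 12-14 |
Completion: A=14  B=2  C=6  D=12  E=1
Waiting times: A=12, B=1, C=2, D=6, E=0
Average waiting = (12+1+2+6+0) / 5 = 21/5 = 4.20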